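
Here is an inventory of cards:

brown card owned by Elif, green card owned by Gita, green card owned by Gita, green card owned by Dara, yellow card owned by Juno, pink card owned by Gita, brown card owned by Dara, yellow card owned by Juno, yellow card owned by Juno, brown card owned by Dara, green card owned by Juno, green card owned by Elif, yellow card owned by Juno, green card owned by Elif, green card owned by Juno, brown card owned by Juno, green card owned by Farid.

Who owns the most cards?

Juno

Counts by player: Juno→7, Gita→3, Elif→3, Dara→3, Farid→1.
The maximum is 7, held uniquely by Juno.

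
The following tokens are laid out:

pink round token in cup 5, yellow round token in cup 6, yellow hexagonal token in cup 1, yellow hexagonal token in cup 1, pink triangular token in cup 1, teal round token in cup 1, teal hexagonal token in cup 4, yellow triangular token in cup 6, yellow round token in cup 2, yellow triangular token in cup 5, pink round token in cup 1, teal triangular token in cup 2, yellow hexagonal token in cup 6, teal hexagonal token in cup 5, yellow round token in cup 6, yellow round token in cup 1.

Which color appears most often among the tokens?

yellow

Counts by color: yellow 9, teal 4, pink 3.
The maximum is 9, held uniquely by yellow.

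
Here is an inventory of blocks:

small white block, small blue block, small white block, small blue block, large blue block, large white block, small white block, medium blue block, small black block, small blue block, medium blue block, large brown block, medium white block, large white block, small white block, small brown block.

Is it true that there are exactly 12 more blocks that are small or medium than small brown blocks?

False

There are 12 blocks that are small or medium.
There is 1 small brown block.
The claim requires 12 − 1 (= 11) to equal 12, which does not hold.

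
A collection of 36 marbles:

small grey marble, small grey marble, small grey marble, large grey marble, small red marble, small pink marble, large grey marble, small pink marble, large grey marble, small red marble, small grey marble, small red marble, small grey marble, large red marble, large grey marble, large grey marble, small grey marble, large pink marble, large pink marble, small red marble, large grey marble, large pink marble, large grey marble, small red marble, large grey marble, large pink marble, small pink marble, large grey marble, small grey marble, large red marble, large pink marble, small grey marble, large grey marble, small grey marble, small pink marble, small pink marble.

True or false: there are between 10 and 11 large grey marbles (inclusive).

There are 10 large grey marbles.
The claim requires 10 ≤ 10 ≤ 11, which holds.

True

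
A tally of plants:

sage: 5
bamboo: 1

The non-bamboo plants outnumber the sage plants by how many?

0

non-bamboo plants: 5.
sage plants: 5.
5 − 5 = 0.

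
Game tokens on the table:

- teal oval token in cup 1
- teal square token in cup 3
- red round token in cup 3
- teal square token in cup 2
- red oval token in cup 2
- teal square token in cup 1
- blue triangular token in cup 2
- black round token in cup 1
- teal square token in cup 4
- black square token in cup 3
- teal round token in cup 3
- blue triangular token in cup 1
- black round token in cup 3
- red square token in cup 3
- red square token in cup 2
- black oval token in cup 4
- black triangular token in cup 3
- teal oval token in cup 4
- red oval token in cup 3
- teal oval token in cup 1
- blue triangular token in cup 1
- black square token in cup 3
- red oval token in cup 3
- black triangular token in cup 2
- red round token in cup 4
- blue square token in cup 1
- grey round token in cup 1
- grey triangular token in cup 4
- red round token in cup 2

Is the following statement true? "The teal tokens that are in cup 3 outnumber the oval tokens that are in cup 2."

True

There are 2 teal tokens in cup 3.
There is 1 oval token in cup 2.
The claim requires 2 > 1, which holds.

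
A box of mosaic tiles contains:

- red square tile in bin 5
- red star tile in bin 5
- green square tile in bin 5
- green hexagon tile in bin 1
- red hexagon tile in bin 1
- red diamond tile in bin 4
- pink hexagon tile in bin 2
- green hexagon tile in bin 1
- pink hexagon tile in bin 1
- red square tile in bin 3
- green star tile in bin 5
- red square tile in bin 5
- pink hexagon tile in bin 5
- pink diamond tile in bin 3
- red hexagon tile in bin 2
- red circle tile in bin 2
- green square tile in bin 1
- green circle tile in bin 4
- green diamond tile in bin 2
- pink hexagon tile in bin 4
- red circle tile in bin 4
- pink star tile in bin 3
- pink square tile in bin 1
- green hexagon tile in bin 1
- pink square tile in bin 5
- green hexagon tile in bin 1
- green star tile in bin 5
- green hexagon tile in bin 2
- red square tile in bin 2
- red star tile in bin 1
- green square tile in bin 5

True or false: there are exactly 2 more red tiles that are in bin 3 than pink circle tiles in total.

False

red tiles in bin 3: 1.
pink circle tiles: 0.
The claim requires 1 − 0 (= 1) to equal 2, which does not hold.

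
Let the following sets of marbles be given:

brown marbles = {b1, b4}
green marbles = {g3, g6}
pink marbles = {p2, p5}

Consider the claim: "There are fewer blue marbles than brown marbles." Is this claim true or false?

There are 0 blue marbles.
There are 2 brown marbles.
The claim requires 0 < 2, which holds.

True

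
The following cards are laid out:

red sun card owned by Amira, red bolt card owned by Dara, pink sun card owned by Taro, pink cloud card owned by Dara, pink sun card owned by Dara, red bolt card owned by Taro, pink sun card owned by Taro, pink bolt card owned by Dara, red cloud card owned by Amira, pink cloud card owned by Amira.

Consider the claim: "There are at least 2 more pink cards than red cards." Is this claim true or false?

True

There are 6 pink cards.
There are 4 red cards.
The claim requires 6 − 4 = 2 ≥ 2, which holds.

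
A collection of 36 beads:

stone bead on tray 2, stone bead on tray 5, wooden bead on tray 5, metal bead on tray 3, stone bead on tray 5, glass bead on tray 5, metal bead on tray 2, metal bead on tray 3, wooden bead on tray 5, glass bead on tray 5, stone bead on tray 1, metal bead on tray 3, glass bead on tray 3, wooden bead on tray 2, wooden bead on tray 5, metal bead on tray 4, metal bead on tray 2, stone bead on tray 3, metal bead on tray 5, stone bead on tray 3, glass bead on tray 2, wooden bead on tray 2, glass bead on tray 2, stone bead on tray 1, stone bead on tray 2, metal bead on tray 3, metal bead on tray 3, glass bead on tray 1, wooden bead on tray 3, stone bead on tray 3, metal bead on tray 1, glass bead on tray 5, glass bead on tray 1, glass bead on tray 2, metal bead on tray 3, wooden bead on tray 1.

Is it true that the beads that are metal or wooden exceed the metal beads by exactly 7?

True

There are 18 beads that are metal or wooden.
There are 11 metal beads.
The claim requires 18 − 11 (= 7) to equal 7, which holds.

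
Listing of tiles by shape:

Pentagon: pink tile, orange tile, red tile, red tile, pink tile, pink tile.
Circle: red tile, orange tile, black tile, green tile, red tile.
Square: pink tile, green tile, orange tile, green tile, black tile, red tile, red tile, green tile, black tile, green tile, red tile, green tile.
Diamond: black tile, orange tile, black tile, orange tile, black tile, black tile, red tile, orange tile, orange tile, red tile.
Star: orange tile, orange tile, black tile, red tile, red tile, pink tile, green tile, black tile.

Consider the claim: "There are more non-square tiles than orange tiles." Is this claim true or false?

non-square tiles: 29.
orange tiles: 9.
The claim requires 29 > 9, which holds.

True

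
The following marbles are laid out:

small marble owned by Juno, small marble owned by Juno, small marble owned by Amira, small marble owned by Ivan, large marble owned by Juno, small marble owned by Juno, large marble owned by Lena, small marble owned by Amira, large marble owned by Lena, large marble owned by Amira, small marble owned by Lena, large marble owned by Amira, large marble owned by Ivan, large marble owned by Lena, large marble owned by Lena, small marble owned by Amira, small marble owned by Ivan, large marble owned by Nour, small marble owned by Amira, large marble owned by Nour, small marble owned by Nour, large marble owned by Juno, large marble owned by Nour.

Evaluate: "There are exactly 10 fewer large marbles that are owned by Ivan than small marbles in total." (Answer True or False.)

large marbles owned by Ivan: 1.
small marbles: 11.
The claim requires 11 − 1 (= 10) to equal 10, which holds.

True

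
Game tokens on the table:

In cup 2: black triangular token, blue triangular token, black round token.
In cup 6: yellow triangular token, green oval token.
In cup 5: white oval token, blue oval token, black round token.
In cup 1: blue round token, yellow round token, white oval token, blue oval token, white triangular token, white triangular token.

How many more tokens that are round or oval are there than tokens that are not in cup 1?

1

tokens that are round or oval: 9.
tokens that are not in cup 1: 8.
9 − 8 = 1.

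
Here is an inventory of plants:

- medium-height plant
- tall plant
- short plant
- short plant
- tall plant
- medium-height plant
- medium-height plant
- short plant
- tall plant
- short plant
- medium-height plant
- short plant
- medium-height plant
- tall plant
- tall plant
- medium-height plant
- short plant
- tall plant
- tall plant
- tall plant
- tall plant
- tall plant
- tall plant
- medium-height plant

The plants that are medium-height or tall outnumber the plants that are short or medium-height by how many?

5

plants that are medium-height or tall: 18.
plants that are short or medium-height: 13.
18 − 13 = 5.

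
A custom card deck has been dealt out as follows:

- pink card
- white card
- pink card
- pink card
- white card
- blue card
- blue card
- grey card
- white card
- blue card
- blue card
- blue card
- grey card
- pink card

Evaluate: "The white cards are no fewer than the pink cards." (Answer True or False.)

There are 3 white cards.
There are 4 pink cards.
The claim requires 3 ≥ 4, which does not hold.

False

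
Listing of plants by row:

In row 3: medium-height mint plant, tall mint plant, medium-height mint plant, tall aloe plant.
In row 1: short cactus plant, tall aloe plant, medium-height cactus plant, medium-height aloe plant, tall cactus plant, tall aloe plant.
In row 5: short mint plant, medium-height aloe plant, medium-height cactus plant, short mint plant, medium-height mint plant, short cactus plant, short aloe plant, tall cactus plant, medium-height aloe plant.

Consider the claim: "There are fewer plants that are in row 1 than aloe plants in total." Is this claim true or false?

plants in row 1: 6.
aloe plants: 7.
The claim requires 6 < 7, which holds.

True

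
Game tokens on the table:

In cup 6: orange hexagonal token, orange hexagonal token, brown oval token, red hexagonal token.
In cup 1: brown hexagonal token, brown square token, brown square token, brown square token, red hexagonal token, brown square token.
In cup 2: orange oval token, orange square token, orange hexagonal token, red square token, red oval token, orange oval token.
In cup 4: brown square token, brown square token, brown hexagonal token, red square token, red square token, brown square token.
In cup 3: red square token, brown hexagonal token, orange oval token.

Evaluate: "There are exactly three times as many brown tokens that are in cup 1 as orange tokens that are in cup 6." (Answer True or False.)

False

brown tokens in cup 1: 5.
orange tokens in cup 6: 2.
The claim requires 5 = 3 × 2 = 6, which does not hold.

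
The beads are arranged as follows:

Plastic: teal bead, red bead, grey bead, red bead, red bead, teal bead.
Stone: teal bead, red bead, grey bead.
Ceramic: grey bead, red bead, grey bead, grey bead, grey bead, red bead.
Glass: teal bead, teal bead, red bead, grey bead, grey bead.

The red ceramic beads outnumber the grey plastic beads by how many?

red ceramic beads: 2.
grey plastic beads: 1.
2 − 1 = 1.

1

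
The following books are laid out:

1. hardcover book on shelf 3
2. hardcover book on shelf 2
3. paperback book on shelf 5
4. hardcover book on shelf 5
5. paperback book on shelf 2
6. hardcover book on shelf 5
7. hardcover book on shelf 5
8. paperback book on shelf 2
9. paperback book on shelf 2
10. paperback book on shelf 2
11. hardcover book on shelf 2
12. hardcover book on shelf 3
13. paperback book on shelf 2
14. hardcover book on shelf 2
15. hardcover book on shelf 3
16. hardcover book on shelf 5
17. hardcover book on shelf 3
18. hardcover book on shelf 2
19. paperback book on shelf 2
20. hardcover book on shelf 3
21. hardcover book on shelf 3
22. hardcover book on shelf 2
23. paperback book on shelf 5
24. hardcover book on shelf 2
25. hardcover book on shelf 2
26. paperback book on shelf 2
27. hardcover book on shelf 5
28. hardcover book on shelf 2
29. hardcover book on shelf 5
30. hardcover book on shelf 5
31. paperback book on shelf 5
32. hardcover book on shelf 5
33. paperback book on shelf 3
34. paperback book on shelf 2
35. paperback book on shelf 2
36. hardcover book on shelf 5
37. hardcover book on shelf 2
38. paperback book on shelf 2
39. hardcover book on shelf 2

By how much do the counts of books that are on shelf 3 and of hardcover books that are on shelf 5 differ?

books on shelf 3: 7. hardcover books on shelf 5: 9.
|7 − 9| = 9 − 7 = 2.

2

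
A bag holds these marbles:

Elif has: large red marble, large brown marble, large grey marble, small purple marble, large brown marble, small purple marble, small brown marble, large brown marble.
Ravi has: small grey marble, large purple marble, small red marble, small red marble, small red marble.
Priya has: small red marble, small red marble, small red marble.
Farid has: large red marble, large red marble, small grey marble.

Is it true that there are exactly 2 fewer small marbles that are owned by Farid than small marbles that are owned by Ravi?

False

|small marbles owned by Farid| = 1.
|small marbles owned by Ravi| = 4.
The claim requires 4 − 1 (= 3) to equal 2, which does not hold.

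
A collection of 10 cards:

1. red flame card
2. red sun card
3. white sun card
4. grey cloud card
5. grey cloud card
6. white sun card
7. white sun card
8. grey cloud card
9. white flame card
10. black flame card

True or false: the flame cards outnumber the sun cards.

False

flame cards: 3.
sun cards: 4.
The claim requires 3 > 4, which does not hold.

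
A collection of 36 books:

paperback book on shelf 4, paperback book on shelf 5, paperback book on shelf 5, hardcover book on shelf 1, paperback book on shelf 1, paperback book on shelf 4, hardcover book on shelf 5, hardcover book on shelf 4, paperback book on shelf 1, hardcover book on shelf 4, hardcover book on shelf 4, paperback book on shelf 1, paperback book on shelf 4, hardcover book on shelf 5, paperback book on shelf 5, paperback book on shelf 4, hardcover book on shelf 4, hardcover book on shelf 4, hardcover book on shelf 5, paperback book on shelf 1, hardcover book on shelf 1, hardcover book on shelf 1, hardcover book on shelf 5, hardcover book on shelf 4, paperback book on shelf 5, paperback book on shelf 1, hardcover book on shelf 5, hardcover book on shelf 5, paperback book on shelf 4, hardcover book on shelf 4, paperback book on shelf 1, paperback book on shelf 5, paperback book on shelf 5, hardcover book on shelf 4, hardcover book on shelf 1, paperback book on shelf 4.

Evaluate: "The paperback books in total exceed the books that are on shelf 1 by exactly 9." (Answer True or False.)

False

paperback books: 18.
books on shelf 1: 10.
The claim requires 18 − 10 (= 8) to equal 9, which does not hold.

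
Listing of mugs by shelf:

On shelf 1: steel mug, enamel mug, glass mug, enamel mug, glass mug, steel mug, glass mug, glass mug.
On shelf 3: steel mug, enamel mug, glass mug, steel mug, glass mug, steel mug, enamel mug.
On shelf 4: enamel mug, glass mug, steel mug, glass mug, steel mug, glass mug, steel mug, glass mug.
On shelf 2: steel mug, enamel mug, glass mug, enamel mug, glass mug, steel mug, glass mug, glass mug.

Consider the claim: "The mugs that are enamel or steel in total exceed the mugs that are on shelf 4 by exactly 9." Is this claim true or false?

mugs that are enamel or steel: 17.
mugs on shelf 4: 8.
The claim requires 17 − 8 (= 9) to equal 9, which holds.

True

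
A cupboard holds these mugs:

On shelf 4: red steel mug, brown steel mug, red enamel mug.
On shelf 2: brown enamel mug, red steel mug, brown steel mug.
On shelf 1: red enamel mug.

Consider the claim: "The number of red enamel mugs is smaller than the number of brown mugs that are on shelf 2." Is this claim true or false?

False

|red enamel mugs| = 2.
|brown mugs on shelf 2| = 2.
The claim requires 2 < 2, which does not hold.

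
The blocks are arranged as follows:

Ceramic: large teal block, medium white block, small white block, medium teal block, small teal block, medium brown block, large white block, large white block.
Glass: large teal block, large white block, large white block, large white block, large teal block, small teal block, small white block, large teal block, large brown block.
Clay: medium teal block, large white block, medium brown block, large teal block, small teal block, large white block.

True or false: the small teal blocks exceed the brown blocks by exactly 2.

False

|small teal blocks| = 3.
|brown blocks| = 3.
The claim requires 3 − 3 (= 0) to equal 2, which does not hold.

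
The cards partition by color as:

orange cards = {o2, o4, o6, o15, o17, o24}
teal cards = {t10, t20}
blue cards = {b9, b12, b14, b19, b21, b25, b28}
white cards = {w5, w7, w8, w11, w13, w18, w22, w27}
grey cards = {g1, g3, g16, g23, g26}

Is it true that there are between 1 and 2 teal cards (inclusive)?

True

|teal cards| = 2.
The claim requires 1 ≤ 2 ≤ 2, which holds.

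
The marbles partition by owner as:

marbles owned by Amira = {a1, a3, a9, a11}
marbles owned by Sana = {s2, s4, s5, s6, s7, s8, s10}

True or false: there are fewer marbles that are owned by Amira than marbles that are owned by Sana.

True

marbles owned by Amira: 4.
marbles owned by Sana: 7.
The claim requires 4 < 7, which holds.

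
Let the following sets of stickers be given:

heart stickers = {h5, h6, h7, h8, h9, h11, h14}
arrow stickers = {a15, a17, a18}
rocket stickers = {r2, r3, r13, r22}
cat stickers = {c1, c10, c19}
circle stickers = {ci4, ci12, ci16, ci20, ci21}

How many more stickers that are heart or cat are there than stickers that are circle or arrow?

2

stickers that are heart or cat: 10.
stickers that are circle or arrow: 8.
10 − 8 = 2.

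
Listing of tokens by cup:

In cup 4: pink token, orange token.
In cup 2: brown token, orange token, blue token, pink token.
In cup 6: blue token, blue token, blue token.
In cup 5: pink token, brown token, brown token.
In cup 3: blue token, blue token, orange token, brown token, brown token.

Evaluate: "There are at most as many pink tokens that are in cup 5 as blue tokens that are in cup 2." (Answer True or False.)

pink tokens in cup 5: 1.
blue tokens in cup 2: 1.
The claim requires 1 ≤ 1, which holds.

True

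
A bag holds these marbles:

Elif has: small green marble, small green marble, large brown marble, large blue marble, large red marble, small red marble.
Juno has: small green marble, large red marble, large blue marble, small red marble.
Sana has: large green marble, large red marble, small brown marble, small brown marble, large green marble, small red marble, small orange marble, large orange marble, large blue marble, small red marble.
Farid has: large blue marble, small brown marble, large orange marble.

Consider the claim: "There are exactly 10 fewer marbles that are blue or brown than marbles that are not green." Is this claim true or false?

There are 8 marbles that are blue or brown.
There are 18 marbles that are not green.
The claim requires 18 − 8 (= 10) to equal 10, which holds.

True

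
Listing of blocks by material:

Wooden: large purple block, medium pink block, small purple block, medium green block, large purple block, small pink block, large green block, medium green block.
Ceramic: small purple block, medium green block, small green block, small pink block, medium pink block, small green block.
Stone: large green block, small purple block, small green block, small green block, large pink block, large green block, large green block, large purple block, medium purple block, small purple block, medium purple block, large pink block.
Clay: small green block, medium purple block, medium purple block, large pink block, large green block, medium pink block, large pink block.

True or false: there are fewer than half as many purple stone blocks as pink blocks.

|purple stone blocks| = 5.
|pink blocks| = 9.
The claim requires 2 × 5 = 10 < 9, which does not hold.

False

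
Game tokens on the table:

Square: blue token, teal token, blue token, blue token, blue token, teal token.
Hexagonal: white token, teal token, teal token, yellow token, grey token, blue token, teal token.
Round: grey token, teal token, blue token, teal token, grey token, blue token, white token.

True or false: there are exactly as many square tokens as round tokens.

square tokens: 6.
round tokens: 7.
The claim requires 6 = 7, which does not hold.

False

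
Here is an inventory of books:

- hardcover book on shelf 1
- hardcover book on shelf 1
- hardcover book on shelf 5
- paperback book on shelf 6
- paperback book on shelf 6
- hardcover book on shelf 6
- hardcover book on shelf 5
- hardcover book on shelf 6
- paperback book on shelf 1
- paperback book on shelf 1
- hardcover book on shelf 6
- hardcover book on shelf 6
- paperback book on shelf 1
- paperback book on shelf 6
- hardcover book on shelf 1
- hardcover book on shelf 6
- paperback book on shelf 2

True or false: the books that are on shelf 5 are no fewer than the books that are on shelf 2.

True

books on shelf 5: 2.
books on shelf 2: 1.
The claim requires 2 ≥ 1, which holds.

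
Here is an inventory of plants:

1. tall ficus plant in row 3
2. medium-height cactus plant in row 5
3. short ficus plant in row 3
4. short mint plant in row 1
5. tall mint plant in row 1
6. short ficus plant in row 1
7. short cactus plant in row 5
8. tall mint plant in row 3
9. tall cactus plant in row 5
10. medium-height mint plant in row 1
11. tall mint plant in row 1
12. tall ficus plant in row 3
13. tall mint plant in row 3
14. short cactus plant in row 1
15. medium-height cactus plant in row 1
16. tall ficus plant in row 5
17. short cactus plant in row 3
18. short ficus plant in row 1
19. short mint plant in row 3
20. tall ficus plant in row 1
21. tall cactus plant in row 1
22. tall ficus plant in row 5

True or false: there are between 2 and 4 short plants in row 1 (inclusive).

True

There are 4 short plants in row 1.
The claim requires 2 ≤ 4 ≤ 4, which holds.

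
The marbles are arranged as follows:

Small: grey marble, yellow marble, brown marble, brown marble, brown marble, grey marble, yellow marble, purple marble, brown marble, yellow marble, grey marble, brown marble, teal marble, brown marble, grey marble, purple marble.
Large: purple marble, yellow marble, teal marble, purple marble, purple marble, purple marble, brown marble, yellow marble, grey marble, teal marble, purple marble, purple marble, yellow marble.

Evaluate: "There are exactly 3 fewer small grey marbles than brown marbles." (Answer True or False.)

True

small grey marbles: 4.
brown marbles: 7.
The claim requires 7 − 4 (= 3) to equal 3, which holds.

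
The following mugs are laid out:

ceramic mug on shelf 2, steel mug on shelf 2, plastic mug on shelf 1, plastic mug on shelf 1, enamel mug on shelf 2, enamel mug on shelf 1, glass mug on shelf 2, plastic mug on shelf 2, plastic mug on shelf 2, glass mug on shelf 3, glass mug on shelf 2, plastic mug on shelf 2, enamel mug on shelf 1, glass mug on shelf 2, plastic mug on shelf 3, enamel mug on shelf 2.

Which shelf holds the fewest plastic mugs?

Counts by shelf (restricted to plastic mugs): shelf 2→3, shelf 1→2, shelf 3→1.
The minimum is 1, held uniquely by shelf 3.

shelf 3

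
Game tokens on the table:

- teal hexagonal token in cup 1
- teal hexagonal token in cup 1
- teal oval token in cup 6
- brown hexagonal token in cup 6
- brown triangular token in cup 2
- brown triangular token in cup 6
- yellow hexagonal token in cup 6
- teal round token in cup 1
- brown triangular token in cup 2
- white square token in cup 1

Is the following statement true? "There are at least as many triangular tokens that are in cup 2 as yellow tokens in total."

True

triangular tokens in cup 2: 2.
yellow tokens: 1.
The claim requires 2 ≥ 1, which holds.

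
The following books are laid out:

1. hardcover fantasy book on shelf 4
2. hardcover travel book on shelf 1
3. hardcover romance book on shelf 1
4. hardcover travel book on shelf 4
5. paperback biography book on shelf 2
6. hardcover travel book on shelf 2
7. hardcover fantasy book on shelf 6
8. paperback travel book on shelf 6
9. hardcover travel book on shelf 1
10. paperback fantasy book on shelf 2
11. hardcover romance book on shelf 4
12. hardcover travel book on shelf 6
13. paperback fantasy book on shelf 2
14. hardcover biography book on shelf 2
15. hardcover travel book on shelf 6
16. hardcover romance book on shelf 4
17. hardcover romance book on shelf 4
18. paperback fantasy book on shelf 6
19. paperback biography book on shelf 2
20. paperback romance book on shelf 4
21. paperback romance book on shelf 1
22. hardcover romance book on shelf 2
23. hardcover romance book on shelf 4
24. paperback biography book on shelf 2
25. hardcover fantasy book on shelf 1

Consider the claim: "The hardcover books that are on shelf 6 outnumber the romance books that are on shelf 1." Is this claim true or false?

True

|hardcover books on shelf 6| = 3.
|romance books on shelf 1| = 2.
The claim requires 3 > 2, which holds.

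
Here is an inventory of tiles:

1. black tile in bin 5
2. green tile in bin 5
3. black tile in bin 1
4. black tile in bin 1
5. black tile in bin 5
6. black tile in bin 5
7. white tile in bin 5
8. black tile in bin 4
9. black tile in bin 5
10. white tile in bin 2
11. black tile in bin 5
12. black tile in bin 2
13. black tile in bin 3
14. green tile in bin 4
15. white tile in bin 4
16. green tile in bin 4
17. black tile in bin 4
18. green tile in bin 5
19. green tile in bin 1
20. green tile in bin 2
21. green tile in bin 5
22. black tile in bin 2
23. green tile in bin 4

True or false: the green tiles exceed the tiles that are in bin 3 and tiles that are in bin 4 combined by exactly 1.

There are 8 green tiles.
tiles in bin 3: 1; tiles in bin 4: 6; combined: 1 + 6 = 7.
The claim requires 8 − 7 (= 1) to equal 1, which holds.

True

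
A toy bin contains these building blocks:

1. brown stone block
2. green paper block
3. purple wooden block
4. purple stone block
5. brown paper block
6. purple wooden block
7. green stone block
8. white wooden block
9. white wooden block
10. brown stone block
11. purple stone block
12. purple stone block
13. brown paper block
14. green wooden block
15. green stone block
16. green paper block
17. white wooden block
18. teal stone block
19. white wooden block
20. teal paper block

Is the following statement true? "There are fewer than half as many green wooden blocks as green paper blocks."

False

|green wooden blocks| = 1.
|green paper blocks| = 2.
The claim requires 2 × 1 = 2 < 2, which does not hold.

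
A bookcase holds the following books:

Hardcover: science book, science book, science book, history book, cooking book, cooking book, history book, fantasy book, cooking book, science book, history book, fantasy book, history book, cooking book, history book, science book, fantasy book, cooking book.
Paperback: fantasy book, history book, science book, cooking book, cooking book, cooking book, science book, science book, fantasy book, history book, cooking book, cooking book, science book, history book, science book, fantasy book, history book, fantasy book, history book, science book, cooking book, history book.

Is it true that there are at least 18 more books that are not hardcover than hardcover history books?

books that are not hardcover: 22.
hardcover history books: 5.
The claim requires 22 − 5 = 17 ≥ 18, which does not hold.

False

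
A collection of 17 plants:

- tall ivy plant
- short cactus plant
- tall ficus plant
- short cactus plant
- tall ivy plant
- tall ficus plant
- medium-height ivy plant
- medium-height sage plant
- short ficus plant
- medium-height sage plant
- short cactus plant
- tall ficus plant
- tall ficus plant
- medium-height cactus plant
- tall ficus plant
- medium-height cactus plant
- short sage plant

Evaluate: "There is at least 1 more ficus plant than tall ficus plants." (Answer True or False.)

ficus plants: 6.
tall ficus plants: 5.
The claim requires 6 − 5 = 1 ≥ 1, which holds.

True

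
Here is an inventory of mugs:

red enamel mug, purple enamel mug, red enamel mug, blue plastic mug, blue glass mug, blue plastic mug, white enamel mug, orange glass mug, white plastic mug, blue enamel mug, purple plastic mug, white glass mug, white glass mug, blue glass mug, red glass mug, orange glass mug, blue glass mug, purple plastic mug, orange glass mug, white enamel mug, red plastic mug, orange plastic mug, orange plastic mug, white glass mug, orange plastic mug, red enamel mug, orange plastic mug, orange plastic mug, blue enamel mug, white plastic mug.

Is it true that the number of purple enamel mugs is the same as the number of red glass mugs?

True

|purple enamel mugs| = 1.
|red glass mugs| = 1.
The claim requires 1 = 1, which holds.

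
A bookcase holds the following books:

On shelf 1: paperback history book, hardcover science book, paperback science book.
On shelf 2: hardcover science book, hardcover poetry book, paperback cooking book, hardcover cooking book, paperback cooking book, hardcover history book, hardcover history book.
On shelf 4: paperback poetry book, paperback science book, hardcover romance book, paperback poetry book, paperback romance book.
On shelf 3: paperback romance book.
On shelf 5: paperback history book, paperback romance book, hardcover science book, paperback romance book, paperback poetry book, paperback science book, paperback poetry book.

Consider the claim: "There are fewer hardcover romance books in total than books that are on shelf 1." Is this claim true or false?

True

hardcover romance books: 1.
books on shelf 1: 3.
The claim requires 1 < 3, which holds.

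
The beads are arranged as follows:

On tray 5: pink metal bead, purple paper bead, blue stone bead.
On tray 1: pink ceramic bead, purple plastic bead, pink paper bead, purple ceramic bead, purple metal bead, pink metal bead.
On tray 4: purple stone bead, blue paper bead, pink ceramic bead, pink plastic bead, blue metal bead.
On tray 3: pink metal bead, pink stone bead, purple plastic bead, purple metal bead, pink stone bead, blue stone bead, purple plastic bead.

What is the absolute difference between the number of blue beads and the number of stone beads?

blue beads: 4. stone beads: 5.
|4 − 5| = 5 − 4 = 1.

1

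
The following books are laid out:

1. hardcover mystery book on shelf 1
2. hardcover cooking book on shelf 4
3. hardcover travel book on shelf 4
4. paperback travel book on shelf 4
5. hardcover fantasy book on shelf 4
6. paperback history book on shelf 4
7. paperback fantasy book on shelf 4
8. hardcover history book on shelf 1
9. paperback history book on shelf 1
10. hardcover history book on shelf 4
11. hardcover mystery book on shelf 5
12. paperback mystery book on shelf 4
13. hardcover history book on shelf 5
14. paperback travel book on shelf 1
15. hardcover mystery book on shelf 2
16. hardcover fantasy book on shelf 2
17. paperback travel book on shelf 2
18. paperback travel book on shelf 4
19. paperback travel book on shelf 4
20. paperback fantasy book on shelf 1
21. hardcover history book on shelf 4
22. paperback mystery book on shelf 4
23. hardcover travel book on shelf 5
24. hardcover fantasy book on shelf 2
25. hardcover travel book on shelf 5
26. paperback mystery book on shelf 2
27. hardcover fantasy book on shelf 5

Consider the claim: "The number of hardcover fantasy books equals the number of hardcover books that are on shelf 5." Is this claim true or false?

False

There are 4 hardcover fantasy books.
There are 5 hardcover books on shelf 5.
The claim requires 4 = 5, which does not hold.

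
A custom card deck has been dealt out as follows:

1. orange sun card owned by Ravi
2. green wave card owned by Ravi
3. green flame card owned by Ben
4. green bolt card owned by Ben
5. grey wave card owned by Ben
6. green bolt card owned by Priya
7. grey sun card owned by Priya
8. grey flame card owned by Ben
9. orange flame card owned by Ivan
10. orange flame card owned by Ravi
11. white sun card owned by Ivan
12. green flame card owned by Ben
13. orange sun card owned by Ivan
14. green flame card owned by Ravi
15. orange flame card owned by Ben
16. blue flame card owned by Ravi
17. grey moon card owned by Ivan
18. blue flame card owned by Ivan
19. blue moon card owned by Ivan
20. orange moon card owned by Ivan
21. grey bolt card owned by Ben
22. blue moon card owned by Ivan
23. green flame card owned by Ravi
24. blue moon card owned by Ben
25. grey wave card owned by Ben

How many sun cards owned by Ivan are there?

2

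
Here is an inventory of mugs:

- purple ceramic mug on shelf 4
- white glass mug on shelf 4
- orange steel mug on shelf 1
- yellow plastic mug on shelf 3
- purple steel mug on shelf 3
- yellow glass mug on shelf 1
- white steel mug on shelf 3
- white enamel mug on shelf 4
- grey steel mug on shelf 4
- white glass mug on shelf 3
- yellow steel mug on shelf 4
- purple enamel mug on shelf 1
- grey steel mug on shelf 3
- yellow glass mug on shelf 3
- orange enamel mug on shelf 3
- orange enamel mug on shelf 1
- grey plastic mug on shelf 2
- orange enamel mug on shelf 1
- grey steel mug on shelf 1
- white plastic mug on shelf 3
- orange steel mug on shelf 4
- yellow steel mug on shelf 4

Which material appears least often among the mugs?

Counts by material: steel 9, enamel 5, glass 4, plastic 3, ceramic 1.
The minimum is 1, held uniquely by ceramic.

ceramic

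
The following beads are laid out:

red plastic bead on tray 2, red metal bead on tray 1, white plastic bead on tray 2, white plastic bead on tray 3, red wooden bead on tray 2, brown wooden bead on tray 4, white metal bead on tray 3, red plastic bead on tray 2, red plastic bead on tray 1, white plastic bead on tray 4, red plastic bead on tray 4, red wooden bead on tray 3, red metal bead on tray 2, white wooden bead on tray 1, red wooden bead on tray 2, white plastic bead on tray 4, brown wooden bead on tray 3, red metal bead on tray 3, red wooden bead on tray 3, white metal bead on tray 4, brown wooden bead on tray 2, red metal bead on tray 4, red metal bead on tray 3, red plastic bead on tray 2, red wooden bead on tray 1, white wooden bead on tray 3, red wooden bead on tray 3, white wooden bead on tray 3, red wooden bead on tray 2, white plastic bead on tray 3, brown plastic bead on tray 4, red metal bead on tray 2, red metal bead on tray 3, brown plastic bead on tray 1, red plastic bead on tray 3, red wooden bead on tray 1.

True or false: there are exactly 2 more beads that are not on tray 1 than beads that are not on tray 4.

False

There are 30 beads that are not on tray 1.
There are 29 beads that are not on tray 4.
The claim requires 30 − 29 (= 1) to equal 2, which does not hold.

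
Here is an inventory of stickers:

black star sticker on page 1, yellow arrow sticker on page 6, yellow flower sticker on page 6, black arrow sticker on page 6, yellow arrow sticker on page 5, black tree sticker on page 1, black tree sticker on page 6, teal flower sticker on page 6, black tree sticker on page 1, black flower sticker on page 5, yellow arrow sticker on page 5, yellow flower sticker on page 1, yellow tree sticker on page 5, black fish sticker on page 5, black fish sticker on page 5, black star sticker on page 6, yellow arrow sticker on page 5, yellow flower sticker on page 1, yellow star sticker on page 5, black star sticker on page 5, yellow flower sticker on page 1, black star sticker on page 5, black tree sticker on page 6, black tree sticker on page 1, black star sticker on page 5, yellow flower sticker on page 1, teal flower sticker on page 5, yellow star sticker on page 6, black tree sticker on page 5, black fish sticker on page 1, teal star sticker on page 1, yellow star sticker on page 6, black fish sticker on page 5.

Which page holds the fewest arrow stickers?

Counts by page (restricted to arrow stickers): page 5→3, page 6→2, page 1→0.
The minimum is 0, held uniquely by page 1.

page 1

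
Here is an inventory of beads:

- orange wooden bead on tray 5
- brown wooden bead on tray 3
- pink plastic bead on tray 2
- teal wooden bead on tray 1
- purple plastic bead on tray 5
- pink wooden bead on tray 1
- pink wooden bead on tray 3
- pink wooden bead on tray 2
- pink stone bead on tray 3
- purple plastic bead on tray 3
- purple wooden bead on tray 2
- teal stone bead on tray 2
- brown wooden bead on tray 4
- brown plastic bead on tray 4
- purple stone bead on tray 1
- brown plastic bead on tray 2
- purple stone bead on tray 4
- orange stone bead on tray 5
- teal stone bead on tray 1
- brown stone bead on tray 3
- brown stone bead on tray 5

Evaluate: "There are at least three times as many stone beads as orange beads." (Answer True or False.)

True

There are 8 stone beads.
There are 2 orange beads.
The claim requires 8 ≥ 3 × 2 = 6, which holds.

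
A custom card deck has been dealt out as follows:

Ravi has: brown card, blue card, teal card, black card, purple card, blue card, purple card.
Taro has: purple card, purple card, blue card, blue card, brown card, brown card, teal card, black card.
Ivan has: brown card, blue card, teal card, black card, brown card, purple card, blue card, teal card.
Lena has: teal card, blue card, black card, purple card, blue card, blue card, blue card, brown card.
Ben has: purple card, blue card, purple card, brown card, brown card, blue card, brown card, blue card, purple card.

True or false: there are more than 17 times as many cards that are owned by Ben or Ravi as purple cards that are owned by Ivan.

False

cards owned by Ben or Ravi: 16.
purple cards owned by Ivan: 1.
The claim requires 16 > 17 × 1 = 17, which does not hold.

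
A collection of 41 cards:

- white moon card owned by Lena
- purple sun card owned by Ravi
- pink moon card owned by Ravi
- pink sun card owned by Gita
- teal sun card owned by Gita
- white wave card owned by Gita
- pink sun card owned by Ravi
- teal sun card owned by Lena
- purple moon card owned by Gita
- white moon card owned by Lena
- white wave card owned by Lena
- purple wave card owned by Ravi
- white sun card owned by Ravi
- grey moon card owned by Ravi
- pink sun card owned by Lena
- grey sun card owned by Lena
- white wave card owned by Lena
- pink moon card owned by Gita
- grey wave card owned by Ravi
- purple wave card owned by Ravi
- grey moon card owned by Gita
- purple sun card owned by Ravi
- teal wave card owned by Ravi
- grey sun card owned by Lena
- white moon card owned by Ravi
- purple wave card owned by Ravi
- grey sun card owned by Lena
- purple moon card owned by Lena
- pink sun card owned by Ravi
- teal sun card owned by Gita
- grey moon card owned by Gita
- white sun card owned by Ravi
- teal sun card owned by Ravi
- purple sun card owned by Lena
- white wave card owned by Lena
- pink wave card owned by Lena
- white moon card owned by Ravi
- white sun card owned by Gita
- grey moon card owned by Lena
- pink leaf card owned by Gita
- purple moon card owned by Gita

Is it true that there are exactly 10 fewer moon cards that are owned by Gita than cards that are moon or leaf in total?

Count of moon cards owned by Gita: 5.
There are 14 cards that are moon or leaf.
The claim requires 14 − 5 (= 9) to equal 10, which does not hold.

False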